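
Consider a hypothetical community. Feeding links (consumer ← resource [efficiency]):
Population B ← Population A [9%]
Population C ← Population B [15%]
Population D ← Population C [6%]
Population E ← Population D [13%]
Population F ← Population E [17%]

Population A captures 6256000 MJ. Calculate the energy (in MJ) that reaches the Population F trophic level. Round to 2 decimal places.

111.99 MJ

Population B: 6256000 × 0.09 = 563040 MJ
Population C: 563040 × 0.15 = 84456 MJ
Population D: 84456 × 0.06 = 5067.36 MJ
Population E: 5067.36 × 0.13 = 658.7568 MJ
Population F: 658.7568 × 0.17 = 111.988656 MJ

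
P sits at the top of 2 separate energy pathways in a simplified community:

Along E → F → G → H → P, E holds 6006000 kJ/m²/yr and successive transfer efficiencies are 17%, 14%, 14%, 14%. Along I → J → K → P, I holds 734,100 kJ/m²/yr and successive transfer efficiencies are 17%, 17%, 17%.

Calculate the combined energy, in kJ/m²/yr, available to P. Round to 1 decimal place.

6408.3 kJ/m²/yr

Via E: 6006000 × 0.17 × 0.14 × 0.14 × 0.14 = 2801.67888 kJ/m²/yr
Via I: 734100 × 0.17 × 0.17 × 0.17 = 3606.6333 kJ/m²/yr
Total at P: 2801.67888 + 3606.6333 = 6408.31218 kJ/m²/yr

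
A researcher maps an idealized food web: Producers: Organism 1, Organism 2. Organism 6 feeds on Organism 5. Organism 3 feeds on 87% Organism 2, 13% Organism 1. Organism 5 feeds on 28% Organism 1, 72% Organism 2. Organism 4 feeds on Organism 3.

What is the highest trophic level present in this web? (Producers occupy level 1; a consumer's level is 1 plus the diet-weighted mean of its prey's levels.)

Organism 3: 1 + (0.87×1 + 0.13×1) = 2
Organism 4: 1 + 2 = 3
Organism 5: 1 + (0.28×1 + 0.72×1) = 2
Organism 6: 1 + 2 = 3

3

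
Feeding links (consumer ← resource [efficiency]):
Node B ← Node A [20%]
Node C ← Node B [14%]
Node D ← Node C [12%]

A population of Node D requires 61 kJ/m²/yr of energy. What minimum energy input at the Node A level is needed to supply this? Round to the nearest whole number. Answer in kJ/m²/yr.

18155 kJ/m²/yr

Cumulative transfer efficiency: 0.2 × 0.14 × 0.12 = 0.00336
Node A energy = 61 / 0.00336 = 18155 kJ/m²/yr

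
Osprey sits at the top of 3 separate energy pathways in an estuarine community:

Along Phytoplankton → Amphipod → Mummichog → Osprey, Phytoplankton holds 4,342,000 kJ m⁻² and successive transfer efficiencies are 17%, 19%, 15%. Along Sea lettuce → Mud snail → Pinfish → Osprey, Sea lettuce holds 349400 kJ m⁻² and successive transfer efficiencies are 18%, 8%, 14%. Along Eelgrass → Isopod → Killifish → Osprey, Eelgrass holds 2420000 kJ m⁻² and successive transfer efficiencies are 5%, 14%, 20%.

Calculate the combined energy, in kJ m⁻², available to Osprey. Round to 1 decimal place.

Via Phytoplankton: 4342000 × 0.17 × 0.19 × 0.15 = 21036.99 kJ m⁻²
Via Sea lettuce: 349400 × 0.18 × 0.08 × 0.14 = 704.3904 kJ m⁻²
Via Eelgrass: 2420000 × 0.05 × 0.14 × 0.2 = 3388 kJ m⁻²
Total at Osprey: 21036.99 + 704.3904 + 3388 = 25129.3804 kJ m⁻²

25129.4 kJ m⁻²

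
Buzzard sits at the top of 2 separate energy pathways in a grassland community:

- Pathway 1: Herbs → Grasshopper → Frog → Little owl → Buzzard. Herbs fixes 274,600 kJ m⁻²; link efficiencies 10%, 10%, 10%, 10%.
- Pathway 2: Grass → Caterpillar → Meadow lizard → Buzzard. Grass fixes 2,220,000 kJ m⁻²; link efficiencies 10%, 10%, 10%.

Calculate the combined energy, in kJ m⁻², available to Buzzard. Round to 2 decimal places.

2247.46 kJ m⁻²

Pathway 1: 274600 × 0.1 × 0.1 × 0.1 × 0.1 = 27.46 kJ m⁻²
Pathway 2: 2220000 × 0.1 × 0.1 × 0.1 = 2220 kJ m⁻²
Total at Buzzard: 27.46 + 2220 = 2247.46 kJ m⁻²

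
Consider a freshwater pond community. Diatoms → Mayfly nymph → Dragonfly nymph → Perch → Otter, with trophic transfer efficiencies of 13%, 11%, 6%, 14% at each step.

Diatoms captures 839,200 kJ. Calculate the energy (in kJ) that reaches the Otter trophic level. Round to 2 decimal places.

Mayfly nymph: 839200 × 0.13 = 109096 kJ
Dragonfly nymph: 109096 × 0.11 = 12000.56 kJ
Perch: 12000.56 × 0.06 = 720.0336 kJ
Otter: 720.0336 × 0.14 = 100.804704 kJ

100.80 kJ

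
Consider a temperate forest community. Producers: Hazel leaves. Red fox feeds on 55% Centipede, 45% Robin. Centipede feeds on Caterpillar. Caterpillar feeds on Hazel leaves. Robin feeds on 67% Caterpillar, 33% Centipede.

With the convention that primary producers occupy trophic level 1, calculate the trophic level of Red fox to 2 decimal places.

4.15

Caterpillar: 1 + 1 = 2
Centipede: 1 + 2 = 3
Robin: 1 + (0.67×2 + 0.33×3) = 3.33
Red fox: 1 + (0.55×3 + 0.45×3.33) = 4.1485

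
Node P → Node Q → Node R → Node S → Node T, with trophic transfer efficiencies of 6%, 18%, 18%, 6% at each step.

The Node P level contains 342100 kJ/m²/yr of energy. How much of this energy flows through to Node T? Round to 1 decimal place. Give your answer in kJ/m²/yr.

39.9 kJ/m²/yr

Node Q: 342100 × 0.06 = 20526 kJ/m²/yr
Node R: 20526 × 0.18 = 3694.68 kJ/m²/yr
Node S: 3694.68 × 0.18 = 665.0424 kJ/m²/yr
Node T: 665.0424 × 0.06 = 39.902544 kJ/m²/yr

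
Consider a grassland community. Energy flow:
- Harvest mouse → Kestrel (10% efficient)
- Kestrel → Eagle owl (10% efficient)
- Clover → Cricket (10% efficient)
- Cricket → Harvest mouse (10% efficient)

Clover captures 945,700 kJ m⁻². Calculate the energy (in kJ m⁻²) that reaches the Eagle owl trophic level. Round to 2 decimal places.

Cricket: 945700 × 0.1 = 94570 kJ m⁻²
Harvest mouse: 94570 × 0.1 = 9457 kJ m⁻²
Kestrel: 9457 × 0.1 = 945.7 kJ m⁻²
Eagle owl: 945.7 × 0.1 = 94.57 kJ m⁻²

94.57 kJ m⁻²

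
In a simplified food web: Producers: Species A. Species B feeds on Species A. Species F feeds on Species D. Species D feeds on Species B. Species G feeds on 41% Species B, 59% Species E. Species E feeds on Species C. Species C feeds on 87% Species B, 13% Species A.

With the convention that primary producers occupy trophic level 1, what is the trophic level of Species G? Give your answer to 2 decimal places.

4.10

Species B: 1 + 1 = 2
Species C: 1 + (0.87×2 + 0.13×1) = 2.87
Species D: 1 + 2 = 3
Species E: 1 + 2.87 = 3.87
Species F: 1 + 3 = 4
Species G: 1 + (0.41×2 + 0.59×3.87) = 4.1033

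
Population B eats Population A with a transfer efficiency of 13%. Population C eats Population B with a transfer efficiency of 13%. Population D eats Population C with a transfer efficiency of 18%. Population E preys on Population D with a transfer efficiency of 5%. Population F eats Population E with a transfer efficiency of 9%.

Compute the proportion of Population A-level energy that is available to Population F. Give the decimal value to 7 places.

0.0000137

Product of link efficiencies: 0.13 × 0.13 × 0.18 × 0.05 × 0.09 = 0.000013689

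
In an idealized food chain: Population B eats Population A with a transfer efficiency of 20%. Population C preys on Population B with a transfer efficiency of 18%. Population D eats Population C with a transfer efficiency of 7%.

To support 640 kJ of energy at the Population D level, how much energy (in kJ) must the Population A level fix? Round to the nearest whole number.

Cumulative transfer efficiency: 0.2 × 0.18 × 0.07 = 0.00252
Population A energy = 640 / 0.00252 = 253968 kJ

253968 kJ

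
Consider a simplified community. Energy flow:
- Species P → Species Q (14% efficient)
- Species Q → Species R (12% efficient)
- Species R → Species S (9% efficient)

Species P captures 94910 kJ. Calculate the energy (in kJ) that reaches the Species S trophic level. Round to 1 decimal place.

143.5 kJ

Species Q: 94910 × 0.14 = 13287.4 kJ
Species R: 13287.4 × 0.12 = 1594.488 kJ
Species S: 1594.488 × 0.09 = 143.50392 kJ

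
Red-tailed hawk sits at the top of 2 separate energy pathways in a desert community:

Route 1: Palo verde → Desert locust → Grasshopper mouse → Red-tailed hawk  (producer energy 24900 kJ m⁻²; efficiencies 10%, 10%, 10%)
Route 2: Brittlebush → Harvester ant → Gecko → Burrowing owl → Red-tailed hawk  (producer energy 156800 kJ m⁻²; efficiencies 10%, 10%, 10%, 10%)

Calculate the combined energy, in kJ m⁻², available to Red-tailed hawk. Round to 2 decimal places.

Route 1: 24900 × 0.1 × 0.1 × 0.1 = 24.9 kJ m⁻²
Route 2: 156800 × 0.1 × 0.1 × 0.1 × 0.1 = 15.68 kJ m⁻²
Total at Red-tailed hawk: 24.9 + 15.68 = 40.58 kJ m⁻²

40.58 kJ m⁻²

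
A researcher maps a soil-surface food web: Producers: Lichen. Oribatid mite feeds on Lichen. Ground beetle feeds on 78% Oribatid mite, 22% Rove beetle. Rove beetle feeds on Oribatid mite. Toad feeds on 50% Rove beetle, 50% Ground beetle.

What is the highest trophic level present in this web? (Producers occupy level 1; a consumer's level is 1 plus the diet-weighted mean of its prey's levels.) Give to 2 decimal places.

4.11

Oribatid mite: 1 + 1 = 2
Rove beetle: 1 + 2 = 3
Ground beetle: 1 + (0.78×2 + 0.22×3) = 3.22
Toad: 1 + (0.5×3 + 0.5×3.22) = 4.11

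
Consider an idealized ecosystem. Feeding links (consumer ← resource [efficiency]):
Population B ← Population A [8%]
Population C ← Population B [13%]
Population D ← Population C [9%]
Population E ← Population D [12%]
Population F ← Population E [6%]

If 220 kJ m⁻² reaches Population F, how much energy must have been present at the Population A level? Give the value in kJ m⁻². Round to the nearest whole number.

32644824 kJ m⁻²

Cumulative transfer efficiency: 0.08 × 0.13 × 0.09 × 0.12 × 0.06 = 0.0000067392
Population A energy = 220 / 0.0000067392 = 32644824 kJ m⁻²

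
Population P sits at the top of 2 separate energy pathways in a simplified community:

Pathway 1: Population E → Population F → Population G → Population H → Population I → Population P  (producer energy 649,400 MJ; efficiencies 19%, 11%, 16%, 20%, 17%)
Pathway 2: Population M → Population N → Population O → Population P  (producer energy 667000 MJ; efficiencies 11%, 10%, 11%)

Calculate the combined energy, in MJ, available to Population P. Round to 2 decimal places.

880.90 MJ

Pathway 1: 649400 × 0.19 × 0.11 × 0.16 × 0.2 × 0.17 = 73.8341824 MJ
Pathway 2: 667000 × 0.11 × 0.1 × 0.11 = 807.07 MJ
Total at Population P: 73.8341824 + 807.07 = 880.9041824 MJ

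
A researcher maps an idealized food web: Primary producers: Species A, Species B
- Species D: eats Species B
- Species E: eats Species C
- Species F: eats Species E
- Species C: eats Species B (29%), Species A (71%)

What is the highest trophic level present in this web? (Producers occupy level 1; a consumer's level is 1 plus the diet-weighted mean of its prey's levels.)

4

Species C: 1 + (0.29×1 + 0.71×1) = 2
Species D: 1 + 1 = 2
Species E: 1 + 2 = 3
Species F: 1 + 3 = 4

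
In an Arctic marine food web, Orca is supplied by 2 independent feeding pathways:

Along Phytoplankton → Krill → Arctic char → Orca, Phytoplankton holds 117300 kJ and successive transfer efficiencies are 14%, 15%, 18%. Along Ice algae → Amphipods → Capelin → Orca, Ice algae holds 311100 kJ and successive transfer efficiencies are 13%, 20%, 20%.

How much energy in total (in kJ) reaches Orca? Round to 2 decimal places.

Via Phytoplankton: 117300 × 0.14 × 0.15 × 0.18 = 443.394 kJ
Via Ice algae: 311100 × 0.13 × 0.2 × 0.2 = 1617.72 kJ
Total at Orca: 443.394 + 1617.72 = 2061.114 kJ

2061.11 kJ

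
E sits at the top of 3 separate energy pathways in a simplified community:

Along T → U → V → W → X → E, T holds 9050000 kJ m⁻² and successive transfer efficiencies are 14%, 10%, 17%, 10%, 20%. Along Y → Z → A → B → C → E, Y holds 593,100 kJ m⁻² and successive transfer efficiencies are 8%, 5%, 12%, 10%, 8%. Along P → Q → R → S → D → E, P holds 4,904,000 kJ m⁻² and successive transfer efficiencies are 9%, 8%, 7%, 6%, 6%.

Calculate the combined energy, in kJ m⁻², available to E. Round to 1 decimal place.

442.0 kJ m⁻²

Via T: 9050000 × 0.14 × 0.1 × 0.17 × 0.1 × 0.2 = 430.78 kJ m⁻²
Via Y: 593100 × 0.08 × 0.05 × 0.12 × 0.1 × 0.08 = 2.277504 kJ m⁻²
Via P: 4904000 × 0.09 × 0.08 × 0.07 × 0.06 × 0.06 = 8.8978176 kJ m⁻²
Total at E: 430.78 + 2.277504 + 8.8978176 = 441.9553216 kJ m⁻²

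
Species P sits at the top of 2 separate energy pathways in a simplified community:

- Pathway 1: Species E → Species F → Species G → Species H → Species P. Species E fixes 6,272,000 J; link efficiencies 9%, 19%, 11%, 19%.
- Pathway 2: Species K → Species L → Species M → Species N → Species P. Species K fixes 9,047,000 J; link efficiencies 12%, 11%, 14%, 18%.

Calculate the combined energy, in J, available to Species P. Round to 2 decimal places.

5250.94 J

Pathway 1: 6272000 × 0.09 × 0.19 × 0.11 × 0.19 = 2241.55008 J
Pathway 2: 9047000 × 0.12 × 0.11 × 0.14 × 0.18 = 3009.39408 J
Total at Species P: 2241.55008 + 3009.39408 = 5250.94416 J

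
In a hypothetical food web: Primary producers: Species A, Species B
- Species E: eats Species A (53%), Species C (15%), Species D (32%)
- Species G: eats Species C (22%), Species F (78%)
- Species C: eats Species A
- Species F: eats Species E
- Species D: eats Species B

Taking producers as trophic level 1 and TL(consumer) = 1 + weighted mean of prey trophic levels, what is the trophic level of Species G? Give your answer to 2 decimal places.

4.15

Species C: 1 + 1 = 2
Species D: 1 + 1 = 2
Species E: 1 + (0.53×1 + 0.15×2 + 0.32×2) = 2.47
Species F: 1 + 2.47 = 3.47
Species G: 1 + (0.22×2 + 0.78×3.47) = 4.1466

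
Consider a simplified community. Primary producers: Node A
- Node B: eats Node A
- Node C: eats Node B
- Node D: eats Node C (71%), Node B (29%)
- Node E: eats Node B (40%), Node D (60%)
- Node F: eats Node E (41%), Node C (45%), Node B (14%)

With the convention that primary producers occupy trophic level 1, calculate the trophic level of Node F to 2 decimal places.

4.28

Node B: 1 + 1 = 2
Node C: 1 + 2 = 3
Node D: 1 + (0.71×3 + 0.29×2) = 3.71
Node E: 1 + (0.4×2 + 0.6×3.71) = 4.026
Node F: 1 + (0.41×4.026 + 0.45×3 + 0.14×2) = 4.28066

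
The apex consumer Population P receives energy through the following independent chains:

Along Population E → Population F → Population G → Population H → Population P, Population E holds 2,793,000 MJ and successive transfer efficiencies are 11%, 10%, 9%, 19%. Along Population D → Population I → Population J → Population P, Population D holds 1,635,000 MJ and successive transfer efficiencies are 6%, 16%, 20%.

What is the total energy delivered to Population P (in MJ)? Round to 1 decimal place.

3664.6 MJ

Via Population E: 2793000 × 0.11 × 0.1 × 0.09 × 0.19 = 525.3633 MJ
Via Population D: 1635000 × 0.06 × 0.16 × 0.2 = 3139.2 MJ
Total at Population P: 525.3633 + 3139.2 = 3664.5633 MJ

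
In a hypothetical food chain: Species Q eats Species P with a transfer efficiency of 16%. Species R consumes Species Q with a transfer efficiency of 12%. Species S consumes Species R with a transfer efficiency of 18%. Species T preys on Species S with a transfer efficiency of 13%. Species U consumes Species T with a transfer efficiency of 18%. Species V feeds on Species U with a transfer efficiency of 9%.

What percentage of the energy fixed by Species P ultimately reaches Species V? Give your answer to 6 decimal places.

0.000728%

Product of link efficiencies: 0.16 × 0.12 × 0.18 × 0.13 × 0.18 × 0.09 = 0.000007278336
As a percentage: 0.000007278336 × 100 = 0.000728%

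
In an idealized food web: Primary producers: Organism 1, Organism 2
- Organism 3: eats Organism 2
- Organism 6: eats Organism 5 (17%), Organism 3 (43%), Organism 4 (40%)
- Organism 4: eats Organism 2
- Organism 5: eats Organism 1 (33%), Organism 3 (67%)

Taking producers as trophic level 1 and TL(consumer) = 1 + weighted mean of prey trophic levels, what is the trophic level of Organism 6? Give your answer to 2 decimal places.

3.11

Organism 3: 1 + 1 = 2
Organism 4: 1 + 1 = 2
Organism 5: 1 + (0.33×1 + 0.67×2) = 2.67
Organism 6: 1 + (0.17×2.67 + 0.43×2 + 0.4×2) = 3.1139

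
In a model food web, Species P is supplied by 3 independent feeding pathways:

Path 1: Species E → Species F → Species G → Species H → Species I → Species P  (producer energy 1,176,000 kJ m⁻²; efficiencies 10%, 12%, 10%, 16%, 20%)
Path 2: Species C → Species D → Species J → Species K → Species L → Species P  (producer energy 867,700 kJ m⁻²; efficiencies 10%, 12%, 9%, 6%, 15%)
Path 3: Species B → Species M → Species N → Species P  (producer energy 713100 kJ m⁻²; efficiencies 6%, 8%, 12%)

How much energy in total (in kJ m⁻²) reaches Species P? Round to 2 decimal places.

Path 1: 1176000 × 0.1 × 0.12 × 0.1 × 0.16 × 0.2 = 45.1584 kJ m⁻²
Path 2: 867700 × 0.1 × 0.12 × 0.09 × 0.06 × 0.15 = 8.434044 kJ m⁻²
Path 3: 713100 × 0.06 × 0.08 × 0.12 = 410.7456 kJ m⁻²
Total at Species P: 45.1584 + 8.434044 + 410.7456 = 464.338044 kJ m⁻²

464.34 kJ m⁻²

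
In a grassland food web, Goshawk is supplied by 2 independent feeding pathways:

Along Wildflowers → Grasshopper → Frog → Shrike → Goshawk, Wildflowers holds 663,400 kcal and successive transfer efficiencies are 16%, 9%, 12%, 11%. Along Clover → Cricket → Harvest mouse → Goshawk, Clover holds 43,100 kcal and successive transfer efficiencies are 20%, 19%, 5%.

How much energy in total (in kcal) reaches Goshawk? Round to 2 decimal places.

207.99 kcal

Via Wildflowers: 663400 × 0.16 × 0.09 × 0.12 × 0.11 = 126.099072 kcal
Via Clover: 43100 × 0.2 × 0.19 × 0.05 = 81.89 kcal
Total at Goshawk: 126.099072 + 81.89 = 207.989072 kcal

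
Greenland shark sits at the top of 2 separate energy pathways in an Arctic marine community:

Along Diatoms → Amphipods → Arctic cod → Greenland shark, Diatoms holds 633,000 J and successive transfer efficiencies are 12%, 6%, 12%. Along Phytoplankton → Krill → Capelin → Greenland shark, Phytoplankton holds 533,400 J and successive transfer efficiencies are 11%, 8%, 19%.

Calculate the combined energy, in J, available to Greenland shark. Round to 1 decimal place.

1438.8 J

Via Diatoms: 633000 × 0.12 × 0.06 × 0.12 = 546.912 J
Via Phytoplankton: 533400 × 0.11 × 0.08 × 0.19 = 891.8448 J
Total at Greenland shark: 546.912 + 891.8448 = 1438.7568 J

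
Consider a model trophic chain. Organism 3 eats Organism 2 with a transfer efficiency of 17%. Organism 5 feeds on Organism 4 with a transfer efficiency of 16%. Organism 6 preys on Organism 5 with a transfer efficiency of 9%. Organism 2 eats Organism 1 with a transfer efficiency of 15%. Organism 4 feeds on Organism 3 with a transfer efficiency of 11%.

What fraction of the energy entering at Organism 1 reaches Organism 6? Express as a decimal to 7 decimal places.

Product of link efficiencies: 0.15 × 0.17 × 0.11 × 0.16 × 0.09 = 0.000040392

0.0000404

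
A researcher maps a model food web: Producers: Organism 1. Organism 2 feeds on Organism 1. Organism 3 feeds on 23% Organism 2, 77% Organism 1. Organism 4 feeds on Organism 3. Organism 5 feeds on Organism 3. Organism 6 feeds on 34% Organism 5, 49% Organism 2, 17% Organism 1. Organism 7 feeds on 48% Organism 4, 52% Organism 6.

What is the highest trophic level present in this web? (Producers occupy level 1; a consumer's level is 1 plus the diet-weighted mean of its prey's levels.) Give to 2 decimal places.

Organism 2: 1 + 1 = 2
Organism 3: 1 + (0.23×2 + 0.77×1) = 2.23
Organism 4: 1 + 2.23 = 3.23
Organism 5: 1 + 2.23 = 3.23
Organism 6: 1 + (0.34×3.23 + 0.49×2 + 0.17×1) = 3.2482
Organism 7: 1 + (0.48×3.23 + 0.52×3.2482) = 4.239464

4.24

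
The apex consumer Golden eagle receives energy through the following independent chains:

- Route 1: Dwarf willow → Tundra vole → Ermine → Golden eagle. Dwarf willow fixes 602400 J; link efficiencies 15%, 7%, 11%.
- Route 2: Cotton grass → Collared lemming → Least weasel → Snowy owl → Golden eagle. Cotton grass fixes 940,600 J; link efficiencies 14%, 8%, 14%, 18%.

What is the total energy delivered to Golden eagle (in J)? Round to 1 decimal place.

961.2 J

Route 1: 602400 × 0.15 × 0.07 × 0.11 = 695.772 J
Route 2: 940600 × 0.14 × 0.08 × 0.14 × 0.18 = 265.474944 J
Total at Golden eagle: 695.772 + 265.474944 = 961.246944 J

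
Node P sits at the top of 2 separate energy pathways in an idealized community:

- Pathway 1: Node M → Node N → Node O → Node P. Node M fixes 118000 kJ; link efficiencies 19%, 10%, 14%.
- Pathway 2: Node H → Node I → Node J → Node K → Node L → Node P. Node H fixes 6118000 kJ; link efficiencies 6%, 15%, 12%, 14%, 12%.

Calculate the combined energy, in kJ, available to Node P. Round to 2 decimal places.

Pathway 1: 118000 × 0.19 × 0.1 × 0.14 = 313.88 kJ
Pathway 2: 6118000 × 0.06 × 0.15 × 0.12 × 0.14 × 0.12 = 111.004992 kJ
Total at Node P: 313.88 + 111.004992 = 424.884992 kJ

424.88 kJ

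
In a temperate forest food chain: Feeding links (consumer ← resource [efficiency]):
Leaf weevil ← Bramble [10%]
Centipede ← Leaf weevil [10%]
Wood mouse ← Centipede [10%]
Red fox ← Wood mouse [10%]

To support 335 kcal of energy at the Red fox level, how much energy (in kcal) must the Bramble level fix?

Cumulative transfer efficiency: 0.1 × 0.1 × 0.1 × 0.1 = 0.0001
Bramble energy = 335 / 0.0001 = 3350000 kcal

3350000 kcal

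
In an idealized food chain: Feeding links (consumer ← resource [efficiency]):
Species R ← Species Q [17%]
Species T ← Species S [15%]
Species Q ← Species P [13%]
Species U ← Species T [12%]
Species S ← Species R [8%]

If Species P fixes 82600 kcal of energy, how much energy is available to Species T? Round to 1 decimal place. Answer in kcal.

Species Q: 82600 × 0.13 = 10738 kcal
Species R: 10738 × 0.17 = 1825.46 kcal
Species S: 1825.46 × 0.08 = 146.0368 kcal
Species T: 146.0368 × 0.15 = 21.90552 kcal

21.9 kcal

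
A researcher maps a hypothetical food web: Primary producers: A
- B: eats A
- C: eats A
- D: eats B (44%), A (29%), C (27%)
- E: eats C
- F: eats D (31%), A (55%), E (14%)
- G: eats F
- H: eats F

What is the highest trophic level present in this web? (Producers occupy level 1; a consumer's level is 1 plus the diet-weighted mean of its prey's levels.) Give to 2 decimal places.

B: 1 + 1 = 2
C: 1 + 1 = 2
D: 1 + (0.44×2 + 0.29×1 + 0.27×2) = 2.71
E: 1 + 2 = 3
F: 1 + (0.31×2.71 + 0.55×1 + 0.14×3) = 2.8101
G: 1 + 2.8101 = 3.8101
H: 1 + 2.8101 = 3.8101

3.81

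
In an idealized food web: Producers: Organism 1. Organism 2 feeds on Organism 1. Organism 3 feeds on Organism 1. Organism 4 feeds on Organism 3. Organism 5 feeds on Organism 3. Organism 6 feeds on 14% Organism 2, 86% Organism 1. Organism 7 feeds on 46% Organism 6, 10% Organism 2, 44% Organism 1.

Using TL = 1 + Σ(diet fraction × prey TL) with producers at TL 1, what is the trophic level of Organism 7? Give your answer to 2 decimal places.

Organism 2: 1 + 1 = 2
Organism 3: 1 + 1 = 2
Organism 4: 1 + 2 = 3
Organism 5: 1 + 2 = 3
Organism 6: 1 + (0.14×2 + 0.86×1) = 2.14
Organism 7: 1 + (0.46×2.14 + 0.1×2 + 0.44×1) = 2.6244

2.62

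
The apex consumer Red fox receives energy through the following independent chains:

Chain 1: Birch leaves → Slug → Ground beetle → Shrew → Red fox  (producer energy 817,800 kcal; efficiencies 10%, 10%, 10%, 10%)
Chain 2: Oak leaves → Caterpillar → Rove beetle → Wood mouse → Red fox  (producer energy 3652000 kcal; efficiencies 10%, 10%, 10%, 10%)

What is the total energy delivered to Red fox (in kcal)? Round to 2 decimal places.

446.98 kcal

Chain 1: 817800 × 0.1 × 0.1 × 0.1 × 0.1 = 81.78 kcal
Chain 2: 3652000 × 0.1 × 0.1 × 0.1 × 0.1 = 365.2 kcal
Total at Red fox: 81.78 + 365.2 = 446.98 kcal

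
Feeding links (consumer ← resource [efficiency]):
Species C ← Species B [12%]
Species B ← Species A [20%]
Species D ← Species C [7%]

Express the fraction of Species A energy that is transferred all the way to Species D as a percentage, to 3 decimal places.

0.168%

Product of link efficiencies: 0.2 × 0.12 × 0.07 = 0.00168
As a percentage: 0.00168 × 100 = 0.168%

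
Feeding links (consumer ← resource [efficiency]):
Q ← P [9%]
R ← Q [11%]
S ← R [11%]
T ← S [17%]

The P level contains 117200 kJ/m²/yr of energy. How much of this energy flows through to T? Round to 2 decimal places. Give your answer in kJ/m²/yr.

Q: 117200 × 0.09 = 10548 kJ/m²/yr
R: 10548 × 0.11 = 1160.28 kJ/m²/yr
S: 1160.28 × 0.11 = 127.6308 kJ/m²/yr
T: 127.6308 × 0.17 = 21.697236 kJ/m²/yr

21.70 kJ/m²/yr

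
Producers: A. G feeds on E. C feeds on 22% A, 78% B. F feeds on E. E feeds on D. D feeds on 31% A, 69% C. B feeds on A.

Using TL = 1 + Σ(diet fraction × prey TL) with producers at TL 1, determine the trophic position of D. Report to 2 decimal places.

B: 1 + 1 = 2
C: 1 + (0.22×1 + 0.78×2) = 2.78
D: 1 + (0.31×1 + 0.69×2.78) = 3.2282
E: 1 + 3.2282 = 4.2282
F: 1 + 4.2282 = 5.2282
G: 1 + 4.2282 = 5.2282

3.23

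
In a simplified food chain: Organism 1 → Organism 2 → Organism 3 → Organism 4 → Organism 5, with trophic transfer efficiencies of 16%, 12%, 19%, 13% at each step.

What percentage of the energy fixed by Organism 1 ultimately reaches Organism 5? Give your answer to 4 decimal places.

0.0474%

Product of link efficiencies: 0.16 × 0.12 × 0.19 × 0.13 = 0.00047424
As a percentage: 0.00047424 × 100 = 0.0474%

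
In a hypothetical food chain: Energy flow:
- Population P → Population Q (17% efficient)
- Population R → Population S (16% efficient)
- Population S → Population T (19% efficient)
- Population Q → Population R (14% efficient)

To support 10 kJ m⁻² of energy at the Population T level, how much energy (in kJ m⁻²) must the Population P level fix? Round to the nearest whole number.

Cumulative transfer efficiency: 0.17 × 0.14 × 0.16 × 0.19 = 0.00072352
Population P energy = 10 / 0.00072352 = 13821 kJ m⁻²

13821 kJ m⁻²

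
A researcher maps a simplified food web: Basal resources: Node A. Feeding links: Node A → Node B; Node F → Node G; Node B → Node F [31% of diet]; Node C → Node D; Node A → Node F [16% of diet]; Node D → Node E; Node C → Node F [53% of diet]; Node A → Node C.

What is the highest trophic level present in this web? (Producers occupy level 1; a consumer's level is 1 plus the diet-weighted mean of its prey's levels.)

Node B: 1 + 1 = 2
Node C: 1 + 1 = 2
Node D: 1 + 2 = 3
Node E: 1 + 3 = 4
Node F: 1 + (0.31×2 + 0.16×1 + 0.53×2) = 2.84
Node G: 1 + 2.84 = 3.84

4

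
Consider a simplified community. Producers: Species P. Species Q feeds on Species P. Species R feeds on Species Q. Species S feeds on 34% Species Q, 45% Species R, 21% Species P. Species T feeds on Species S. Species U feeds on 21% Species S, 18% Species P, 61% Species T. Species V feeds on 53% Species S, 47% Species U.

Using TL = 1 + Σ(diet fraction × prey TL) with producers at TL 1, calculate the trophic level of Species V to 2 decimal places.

Species Q: 1 + 1 = 2
Species R: 1 + 2 = 3
Species S: 1 + (0.34×2 + 0.45×3 + 0.21×1) = 3.24
Species T: 1 + 3.24 = 4.24
Species U: 1 + (0.21×3.24 + 0.18×1 + 0.61×4.24) = 4.4468
Species V: 1 + (0.53×3.24 + 0.47×4.4468) = 4.807196

4.81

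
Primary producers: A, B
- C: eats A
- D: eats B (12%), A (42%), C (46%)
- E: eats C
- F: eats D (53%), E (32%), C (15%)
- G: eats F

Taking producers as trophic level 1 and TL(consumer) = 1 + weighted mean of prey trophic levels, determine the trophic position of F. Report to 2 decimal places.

3.56

C: 1 + 1 = 2
D: 1 + (0.12×1 + 0.42×1 + 0.46×2) = 2.46
E: 1 + 2 = 3
F: 1 + (0.53×2.46 + 0.32×3 + 0.15×2) = 3.5638
G: 1 + 3.5638 = 4.5638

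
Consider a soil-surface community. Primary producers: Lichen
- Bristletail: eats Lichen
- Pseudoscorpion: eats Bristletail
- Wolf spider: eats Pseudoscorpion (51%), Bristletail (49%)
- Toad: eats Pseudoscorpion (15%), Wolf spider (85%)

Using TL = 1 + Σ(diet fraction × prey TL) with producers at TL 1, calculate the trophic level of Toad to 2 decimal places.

Bristletail: 1 + 1 = 2
Pseudoscorpion: 1 + 2 = 3
Wolf spider: 1 + (0.51×3 + 0.49×2) = 3.51
Toad: 1 + (0.15×3 + 0.85×3.51) = 4.4335

4.43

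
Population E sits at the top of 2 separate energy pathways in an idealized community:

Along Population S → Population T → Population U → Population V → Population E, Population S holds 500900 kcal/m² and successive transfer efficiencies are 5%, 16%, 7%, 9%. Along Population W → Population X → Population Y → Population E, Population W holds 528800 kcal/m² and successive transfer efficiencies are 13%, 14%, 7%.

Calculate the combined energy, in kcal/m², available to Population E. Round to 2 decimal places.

698.94 kcal/m²

Via Population S: 500900 × 0.05 × 0.16 × 0.07 × 0.09 = 25.24536 kcal/m²
Via Population W: 528800 × 0.13 × 0.14 × 0.07 = 673.6912 kcal/m²
Total at Population E: 25.24536 + 673.6912 = 698.93656 kcal/m²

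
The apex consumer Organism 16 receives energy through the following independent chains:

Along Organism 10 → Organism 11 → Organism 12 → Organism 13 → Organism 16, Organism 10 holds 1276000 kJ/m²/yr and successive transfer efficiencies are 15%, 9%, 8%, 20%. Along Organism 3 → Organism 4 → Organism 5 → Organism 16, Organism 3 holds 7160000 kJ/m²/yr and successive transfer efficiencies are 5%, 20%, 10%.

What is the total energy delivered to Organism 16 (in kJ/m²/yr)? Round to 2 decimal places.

7435.62 kJ/m²/yr

Via Organism 10: 1276000 × 0.15 × 0.09 × 0.08 × 0.2 = 275.616 kJ/m²/yr
Via Organism 3: 7160000 × 0.05 × 0.2 × 0.1 = 7160 kJ/m²/yr
Total at Organism 16: 275.616 + 7160 = 7435.616 kJ/m²/yr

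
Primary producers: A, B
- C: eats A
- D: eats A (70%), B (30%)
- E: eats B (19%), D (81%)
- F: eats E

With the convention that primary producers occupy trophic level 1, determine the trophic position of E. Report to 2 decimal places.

C: 1 + 1 = 2
D: 1 + (0.7×1 + 0.3×1) = 2
E: 1 + (0.19×1 + 0.81×2) = 2.81
F: 1 + 2.81 = 3.81

2.81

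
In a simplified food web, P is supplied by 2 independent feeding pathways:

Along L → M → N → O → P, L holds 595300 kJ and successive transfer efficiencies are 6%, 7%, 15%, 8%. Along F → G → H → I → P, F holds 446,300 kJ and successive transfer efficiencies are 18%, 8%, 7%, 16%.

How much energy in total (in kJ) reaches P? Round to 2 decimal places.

Via L: 595300 × 0.06 × 0.07 × 0.15 × 0.08 = 30.00312 kJ
Via F: 446300 × 0.18 × 0.08 × 0.07 × 0.16 = 71.979264 kJ
Total at P: 30.00312 + 71.979264 = 101.982384 kJ

101.98 kJ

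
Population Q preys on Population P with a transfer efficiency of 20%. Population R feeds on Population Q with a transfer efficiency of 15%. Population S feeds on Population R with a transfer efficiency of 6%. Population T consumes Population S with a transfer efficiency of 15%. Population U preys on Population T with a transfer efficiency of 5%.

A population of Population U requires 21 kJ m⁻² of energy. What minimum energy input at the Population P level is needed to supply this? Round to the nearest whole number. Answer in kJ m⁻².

Cumulative transfer efficiency: 0.2 × 0.15 × 0.06 × 0.15 × 0.05 = 0.0000135
Population P energy = 21 / 0.0000135 = 1555556 kJ m⁻²

1555556 kJ m⁻²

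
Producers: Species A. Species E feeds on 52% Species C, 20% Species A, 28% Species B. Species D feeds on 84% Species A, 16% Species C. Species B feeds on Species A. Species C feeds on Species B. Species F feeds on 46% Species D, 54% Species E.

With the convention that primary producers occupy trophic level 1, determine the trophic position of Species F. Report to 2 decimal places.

3.86

Species B: 1 + 1 = 2
Species C: 1 + 2 = 3
Species D: 1 + (0.84×1 + 0.16×3) = 2.32
Species E: 1 + (0.52×3 + 0.2×1 + 0.28×2) = 3.32
Species F: 1 + (0.46×2.32 + 0.54×3.32) = 3.86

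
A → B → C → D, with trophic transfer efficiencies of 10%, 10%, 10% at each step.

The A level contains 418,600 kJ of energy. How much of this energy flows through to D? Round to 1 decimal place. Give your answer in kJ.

B: 418600 × 0.1 = 41860 kJ
C: 41860 × 0.1 = 4186 kJ
D: 4186 × 0.1 = 418.6 kJ

418.6 kJ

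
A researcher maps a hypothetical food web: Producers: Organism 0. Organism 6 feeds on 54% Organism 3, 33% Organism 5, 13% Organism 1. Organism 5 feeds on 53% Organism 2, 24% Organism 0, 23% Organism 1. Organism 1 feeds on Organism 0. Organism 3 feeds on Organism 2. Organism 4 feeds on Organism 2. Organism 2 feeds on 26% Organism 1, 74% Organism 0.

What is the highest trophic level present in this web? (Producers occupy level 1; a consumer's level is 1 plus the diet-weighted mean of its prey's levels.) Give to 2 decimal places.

Organism 1: 1 + 1 = 2
Organism 2: 1 + (0.26×2 + 0.74×1) = 2.26
Organism 3: 1 + 2.26 = 3.26
Organism 4: 1 + 2.26 = 3.26
Organism 5: 1 + (0.53×2.26 + 0.24×1 + 0.23×2) = 2.8978
Organism 6: 1 + (0.54×3.26 + 0.33×2.8978 + 0.13×2) = 3.976674

3.98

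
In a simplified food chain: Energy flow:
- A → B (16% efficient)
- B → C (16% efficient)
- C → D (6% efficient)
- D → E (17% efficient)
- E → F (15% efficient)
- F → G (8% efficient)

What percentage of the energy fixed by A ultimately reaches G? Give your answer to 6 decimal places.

Product of link efficiencies: 0.16 × 0.16 × 0.06 × 0.17 × 0.15 × 0.08 = 0.00000313344
As a percentage: 0.00000313344 × 100 = 0.000313%

0.000313%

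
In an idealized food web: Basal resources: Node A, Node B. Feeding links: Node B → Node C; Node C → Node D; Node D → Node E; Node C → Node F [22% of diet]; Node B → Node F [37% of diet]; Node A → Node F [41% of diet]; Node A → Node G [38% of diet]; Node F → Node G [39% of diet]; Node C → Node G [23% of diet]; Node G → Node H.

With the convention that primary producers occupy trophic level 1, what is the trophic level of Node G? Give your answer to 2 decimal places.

2.71

Node C: 1 + 1 = 2
Node D: 1 + 2 = 3
Node E: 1 + 3 = 4
Node F: 1 + (0.22×2 + 0.37×1 + 0.41×1) = 2.22
Node G: 1 + (0.38×1 + 0.39×2.22 + 0.23×2) = 2.7058
Node H: 1 + 2.7058 = 3.7058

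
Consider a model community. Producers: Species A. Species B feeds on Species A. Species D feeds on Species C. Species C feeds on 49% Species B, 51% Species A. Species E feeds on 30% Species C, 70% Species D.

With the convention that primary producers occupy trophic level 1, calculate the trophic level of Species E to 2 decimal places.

4.19

Species B: 1 + 1 = 2
Species C: 1 + (0.49×2 + 0.51×1) = 2.49
Species D: 1 + 2.49 = 3.49
Species E: 1 + (0.3×2.49 + 0.7×3.49) = 4.19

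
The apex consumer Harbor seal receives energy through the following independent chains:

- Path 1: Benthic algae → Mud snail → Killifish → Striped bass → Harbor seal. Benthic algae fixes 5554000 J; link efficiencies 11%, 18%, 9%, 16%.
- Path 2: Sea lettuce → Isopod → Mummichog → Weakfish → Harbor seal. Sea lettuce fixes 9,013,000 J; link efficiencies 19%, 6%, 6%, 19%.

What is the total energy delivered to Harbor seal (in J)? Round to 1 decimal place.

Path 1: 5554000 × 0.11 × 0.18 × 0.09 × 0.16 = 1583.55648 J
Path 2: 9013000 × 0.19 × 0.06 × 0.06 × 0.19 = 1171.32948 J
Total at Harbor seal: 1583.55648 + 1171.32948 = 2754.88596 J

2754.9 J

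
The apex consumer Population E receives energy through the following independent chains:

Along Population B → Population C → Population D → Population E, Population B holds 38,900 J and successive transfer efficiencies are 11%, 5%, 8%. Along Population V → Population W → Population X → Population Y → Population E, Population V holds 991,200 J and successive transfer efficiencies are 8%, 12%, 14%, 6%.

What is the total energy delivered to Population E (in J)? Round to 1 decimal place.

Via Population B: 38900 × 0.11 × 0.05 × 0.08 = 17.116 J
Via Population V: 991200 × 0.08 × 0.12 × 0.14 × 0.06 = 79.930368 J
Total at Population E: 17.116 + 79.930368 = 97.046368 J

97.0 J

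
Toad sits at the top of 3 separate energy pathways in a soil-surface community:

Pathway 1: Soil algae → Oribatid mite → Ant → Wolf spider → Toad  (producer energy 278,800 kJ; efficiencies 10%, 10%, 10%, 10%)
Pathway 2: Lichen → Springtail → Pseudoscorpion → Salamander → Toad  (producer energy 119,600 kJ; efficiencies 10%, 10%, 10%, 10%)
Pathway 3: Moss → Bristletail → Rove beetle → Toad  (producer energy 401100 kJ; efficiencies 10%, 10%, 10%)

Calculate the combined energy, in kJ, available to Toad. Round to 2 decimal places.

Pathway 1: 278800 × 0.1 × 0.1 × 0.1 × 0.1 = 27.88 kJ
Pathway 2: 119600 × 0.1 × 0.1 × 0.1 × 0.1 = 11.96 kJ
Pathway 3: 401100 × 0.1 × 0.1 × 0.1 = 401.1 kJ
Total at Toad: 27.88 + 11.96 + 401.1 = 440.94 kJ

440.94 kJ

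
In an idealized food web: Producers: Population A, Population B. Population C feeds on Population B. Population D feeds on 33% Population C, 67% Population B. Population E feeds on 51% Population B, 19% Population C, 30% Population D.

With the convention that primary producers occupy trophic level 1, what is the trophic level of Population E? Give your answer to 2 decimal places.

2.59

Population C: 1 + 1 = 2
Population D: 1 + (0.33×2 + 0.67×1) = 2.33
Population E: 1 + (0.51×1 + 0.19×2 + 0.3×2.33) = 2.589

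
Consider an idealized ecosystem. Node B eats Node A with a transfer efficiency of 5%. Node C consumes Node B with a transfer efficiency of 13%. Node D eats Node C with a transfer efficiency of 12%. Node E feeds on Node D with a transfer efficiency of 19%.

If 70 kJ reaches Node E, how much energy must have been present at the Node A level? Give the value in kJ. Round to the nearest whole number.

Cumulative transfer efficiency: 0.05 × 0.13 × 0.12 × 0.19 = 0.0001482
Node A energy = 70 / 0.0001482 = 472335 kJ

472335 kJ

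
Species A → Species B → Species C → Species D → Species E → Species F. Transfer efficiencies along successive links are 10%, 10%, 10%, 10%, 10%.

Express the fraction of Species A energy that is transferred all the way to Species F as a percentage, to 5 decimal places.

Product of link efficiencies: 0.1 × 0.1 × 0.1 × 0.1 × 0.1 = 0.00001
As a percentage: 0.00001 × 100 = 0.00100%

0.00100%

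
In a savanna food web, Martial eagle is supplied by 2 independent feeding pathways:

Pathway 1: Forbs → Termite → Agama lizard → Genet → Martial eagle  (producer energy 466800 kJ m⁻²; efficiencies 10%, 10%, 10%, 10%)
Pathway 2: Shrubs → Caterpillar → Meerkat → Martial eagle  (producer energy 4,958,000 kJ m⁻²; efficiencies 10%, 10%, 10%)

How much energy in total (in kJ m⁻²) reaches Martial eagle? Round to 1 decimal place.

Pathway 1: 466800 × 0.1 × 0.1 × 0.1 × 0.1 = 46.68 kJ m⁻²
Pathway 2: 4958000 × 0.1 × 0.1 × 0.1 = 4958 kJ m⁻²
Total at Martial eagle: 46.68 + 4958 = 5004.68 kJ m⁻²

5004.7 kJ m⁻²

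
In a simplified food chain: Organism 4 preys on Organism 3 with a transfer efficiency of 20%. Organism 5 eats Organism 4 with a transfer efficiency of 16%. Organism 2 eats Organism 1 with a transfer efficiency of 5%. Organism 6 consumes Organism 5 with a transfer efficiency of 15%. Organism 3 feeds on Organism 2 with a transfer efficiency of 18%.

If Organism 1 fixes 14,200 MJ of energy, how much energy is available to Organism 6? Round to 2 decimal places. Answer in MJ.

0.61 MJ

Organism 2: 14200 × 0.05 = 710 MJ
Organism 3: 710 × 0.18 = 127.8 MJ
Organism 4: 127.8 × 0.2 = 25.56 MJ
Organism 5: 25.56 × 0.16 = 4.0896 MJ
Organism 6: 4.0896 × 0.15 = 0.61344 MJ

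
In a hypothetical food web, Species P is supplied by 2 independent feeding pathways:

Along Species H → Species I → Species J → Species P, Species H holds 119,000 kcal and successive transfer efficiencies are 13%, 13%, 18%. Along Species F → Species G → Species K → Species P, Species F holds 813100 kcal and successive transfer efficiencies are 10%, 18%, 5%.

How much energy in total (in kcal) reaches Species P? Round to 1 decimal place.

Via Species H: 119000 × 0.13 × 0.13 × 0.18 = 361.998 kcal
Via Species F: 813100 × 0.1 × 0.18 × 0.05 = 731.79 kcal
Total at Species P: 361.998 + 731.79 = 1093.788 kcal

1093.8 kcal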